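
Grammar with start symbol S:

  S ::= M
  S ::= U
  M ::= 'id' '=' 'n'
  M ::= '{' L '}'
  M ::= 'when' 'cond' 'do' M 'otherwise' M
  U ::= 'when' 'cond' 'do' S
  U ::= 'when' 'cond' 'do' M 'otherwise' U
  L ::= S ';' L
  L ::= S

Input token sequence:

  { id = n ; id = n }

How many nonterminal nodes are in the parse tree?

[S [M { [L [S [M id = n]] ; [L [S [M id = n]]]] }]]

8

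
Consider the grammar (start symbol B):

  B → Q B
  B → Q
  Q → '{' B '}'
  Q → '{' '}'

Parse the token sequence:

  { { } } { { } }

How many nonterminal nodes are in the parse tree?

[B [Q { [B [Q { }]] }] [B [Q { [B [Q { }]] }]]]

8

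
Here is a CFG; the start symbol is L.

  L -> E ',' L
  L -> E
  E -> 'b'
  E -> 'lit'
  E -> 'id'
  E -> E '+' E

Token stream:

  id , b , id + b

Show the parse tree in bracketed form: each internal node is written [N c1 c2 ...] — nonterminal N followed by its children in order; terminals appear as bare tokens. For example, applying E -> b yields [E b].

[L [E id] , [L [E b] , [L [E [E id] + [E b]]]]]

L
E , L
id , L
id , E , L
id , b , L
id , b , E
id , b , E + E
id , b , id + E
id , b , id + b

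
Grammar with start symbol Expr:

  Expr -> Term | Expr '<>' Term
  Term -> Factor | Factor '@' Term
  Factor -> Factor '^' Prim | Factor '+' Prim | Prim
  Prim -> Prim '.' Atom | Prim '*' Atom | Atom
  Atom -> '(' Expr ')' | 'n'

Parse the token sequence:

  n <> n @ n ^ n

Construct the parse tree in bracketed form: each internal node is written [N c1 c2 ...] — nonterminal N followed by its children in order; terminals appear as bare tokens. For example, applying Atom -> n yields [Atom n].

[Expr [Expr [Term [Factor [Prim [Atom n]]]]] <> [Term [Factor [Prim [Atom n]]] @ [Term [Factor [Factor [Prim [Atom n]]] ^ [Prim [Atom n]]]]]]

Expr
Expr <> Term
Term <> Term
Factor <> Term
Prim <> Term
Atom <> Term
n <> Term
n <> Factor @ Term
n <> Prim @ Term
n <> Atom @ Term
n <> n @ Term
n <> n @ Factor
n <> n @ Factor ^ Prim
n <> n @ Prim ^ Prim
n <> n @ Atom ^ Prim
n <> n @ n ^ Prim
n <> n @ n ^ Atom
n <> n @ n ^ n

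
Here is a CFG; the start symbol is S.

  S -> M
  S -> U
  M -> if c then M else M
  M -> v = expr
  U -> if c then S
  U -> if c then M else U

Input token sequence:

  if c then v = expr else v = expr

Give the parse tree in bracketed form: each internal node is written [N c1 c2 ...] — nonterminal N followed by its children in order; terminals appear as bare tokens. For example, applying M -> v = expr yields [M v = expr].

[S [M if c then [M v = expr] else [M v = expr]]]

S
M
if c then M else M
if c then v = expr else M
if c then v = expr else v = expr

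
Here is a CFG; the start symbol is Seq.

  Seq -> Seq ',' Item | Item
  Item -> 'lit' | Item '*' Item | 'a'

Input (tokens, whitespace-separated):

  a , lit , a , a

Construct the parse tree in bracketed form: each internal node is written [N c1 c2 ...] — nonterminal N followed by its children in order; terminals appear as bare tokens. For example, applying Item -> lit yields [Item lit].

[Seq [Seq [Seq [Seq [Item a]] , [Item lit]] , [Item a]] , [Item a]]

Seq
Seq , Item
Seq , Item , Item
Seq , Item , Item , Item
Item , Item , Item , Item
a , Item , Item , Item
a , lit , Item , Item
a , lit , a , Item
a , lit , a , a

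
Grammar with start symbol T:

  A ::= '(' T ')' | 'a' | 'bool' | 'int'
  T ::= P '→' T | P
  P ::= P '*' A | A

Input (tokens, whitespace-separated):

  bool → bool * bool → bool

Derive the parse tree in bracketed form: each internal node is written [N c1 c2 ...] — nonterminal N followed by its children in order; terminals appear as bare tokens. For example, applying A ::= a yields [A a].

[T [P [A bool]] → [T [P [P [A bool]] * [A bool]] → [T [P [A bool]]]]]

T
P → T
A → T
bool → T
bool → P → T
bool → P * A → T
bool → A * A → T
bool → bool * A → T
bool → bool * bool → T
bool → bool * bool → P
bool → bool * bool → A
bool → bool * bool → bool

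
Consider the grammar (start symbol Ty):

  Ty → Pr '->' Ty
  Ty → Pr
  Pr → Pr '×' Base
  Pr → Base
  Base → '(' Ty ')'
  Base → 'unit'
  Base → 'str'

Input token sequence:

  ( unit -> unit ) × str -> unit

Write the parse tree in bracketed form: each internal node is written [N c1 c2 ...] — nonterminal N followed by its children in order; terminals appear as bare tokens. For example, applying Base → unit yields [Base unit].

Ty
Pr -> Ty
Pr × Base -> Ty
Base × Base -> Ty
( Ty ) × Base -> Ty
( Pr -> Ty ) × Base -> Ty
( Base -> Ty ) × Base -> Ty
( unit -> Ty ) × Base -> Ty
( unit -> Pr ) × Base -> Ty
( unit -> Base ) × Base -> Ty
( unit -> unit ) × Base -> Ty
( unit -> unit ) × str -> Ty
( unit -> unit ) × str -> Pr
( unit -> unit ) × str -> Base
( unit -> unit ) × str -> unit

[Ty [Pr [Pr [Base ( [Ty [Pr [Base unit]] -> [Ty [Pr [Base unit]]]] )]] × [Base str]] -> [Ty [Pr [Base unit]]]]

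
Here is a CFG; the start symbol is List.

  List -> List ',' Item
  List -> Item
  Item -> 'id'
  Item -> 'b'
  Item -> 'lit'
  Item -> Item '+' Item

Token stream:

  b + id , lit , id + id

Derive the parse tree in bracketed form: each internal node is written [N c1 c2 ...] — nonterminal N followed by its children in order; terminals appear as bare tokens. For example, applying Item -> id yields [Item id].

List
List , Item
List , Item , Item
Item , Item , Item
Item + Item , Item , Item
b + Item , Item , Item
b + id , Item , Item
b + id , lit , Item
b + id , lit , Item + Item
b + id , lit , id + Item
b + id , lit , id + id

[List [List [List [Item [Item b] + [Item id]]] , [Item lit]] , [Item [Item id] + [Item id]]]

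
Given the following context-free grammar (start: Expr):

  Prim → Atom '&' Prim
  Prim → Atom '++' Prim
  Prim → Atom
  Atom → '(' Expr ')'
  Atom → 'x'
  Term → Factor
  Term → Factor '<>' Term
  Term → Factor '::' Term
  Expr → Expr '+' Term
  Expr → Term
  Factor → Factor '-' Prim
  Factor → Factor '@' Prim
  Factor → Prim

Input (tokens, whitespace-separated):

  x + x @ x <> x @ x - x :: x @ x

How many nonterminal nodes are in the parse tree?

30

[Expr [Expr [Term [Factor [Prim [Atom x]]]]] + [Term [Factor [Factor [Prim [Atom x]]] @ [Prim [Atom x]]] <> [Term [Factor [Factor [Factor [Prim [Atom x]]] @ [Prim [Atom x]]] - [Prim [Atom x]]] :: [Term [Factor [Factor [Prim [Atom x]]] @ [Prim [Atom x]]]]]]]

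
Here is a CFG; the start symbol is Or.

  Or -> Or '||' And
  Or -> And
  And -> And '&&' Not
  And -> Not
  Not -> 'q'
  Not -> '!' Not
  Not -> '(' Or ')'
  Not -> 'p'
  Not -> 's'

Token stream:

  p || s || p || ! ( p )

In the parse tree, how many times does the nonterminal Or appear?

[Or [Or [Or [Or [And [Not p]]] || [And [Not s]]] || [And [Not p]]] || [And [Not ! [Not ( [Or [And [Not p]]] )]]]]

5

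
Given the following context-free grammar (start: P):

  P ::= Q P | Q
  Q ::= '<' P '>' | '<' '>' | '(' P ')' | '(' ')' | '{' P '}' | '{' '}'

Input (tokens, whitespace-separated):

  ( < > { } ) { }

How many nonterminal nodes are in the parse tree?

8

[P [Q ( [P [Q < >] [P [Q { }]]] )] [P [Q { }]]]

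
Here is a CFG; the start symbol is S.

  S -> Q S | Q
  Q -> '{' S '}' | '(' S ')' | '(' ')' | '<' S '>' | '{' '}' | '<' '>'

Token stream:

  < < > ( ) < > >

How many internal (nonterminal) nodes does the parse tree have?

[S [Q < [S [Q < >] [S [Q ( )] [S [Q < >]]]] >]]

8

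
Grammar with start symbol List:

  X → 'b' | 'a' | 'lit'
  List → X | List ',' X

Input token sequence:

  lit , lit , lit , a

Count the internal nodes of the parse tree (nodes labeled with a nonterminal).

8

[List [List [List [List [X lit]] , [X lit]] , [X lit]] , [X a]]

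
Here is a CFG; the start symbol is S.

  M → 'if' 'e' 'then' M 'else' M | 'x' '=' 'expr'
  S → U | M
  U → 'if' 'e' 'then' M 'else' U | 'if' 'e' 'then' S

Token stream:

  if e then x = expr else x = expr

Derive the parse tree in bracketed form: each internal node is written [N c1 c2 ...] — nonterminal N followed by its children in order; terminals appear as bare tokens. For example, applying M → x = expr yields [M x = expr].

[S [M if e then [M x = expr] else [M x = expr]]]

S
M
if e then M else M
if e then x = expr else M
if e then x = expr else x = expr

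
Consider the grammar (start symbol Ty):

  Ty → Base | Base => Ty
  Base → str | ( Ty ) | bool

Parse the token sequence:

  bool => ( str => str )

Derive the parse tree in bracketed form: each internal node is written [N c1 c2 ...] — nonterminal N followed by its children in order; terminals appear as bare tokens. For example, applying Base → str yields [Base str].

[Ty [Base bool] => [Ty [Base ( [Ty [Base str] => [Ty [Base str]]] )]]]

Ty
Base => Ty
bool => Ty
bool => Base
bool => ( Ty )
bool => ( Base => Ty )
bool => ( str => Ty )
bool => ( str => Base )
bool => ( str => str )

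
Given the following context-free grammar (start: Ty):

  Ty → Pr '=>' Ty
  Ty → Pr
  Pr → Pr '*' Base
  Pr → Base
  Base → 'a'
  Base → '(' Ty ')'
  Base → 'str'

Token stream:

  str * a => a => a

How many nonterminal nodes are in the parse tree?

[Ty [Pr [Pr [Base str]] * [Base a]] => [Ty [Pr [Base a]] => [Ty [Pr [Base a]]]]]

11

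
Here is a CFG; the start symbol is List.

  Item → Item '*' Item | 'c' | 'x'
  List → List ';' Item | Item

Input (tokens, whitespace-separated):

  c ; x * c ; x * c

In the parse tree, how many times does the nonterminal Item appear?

[List [List [List [Item c]] ; [Item [Item x] * [Item c]]] ; [Item [Item x] * [Item c]]]

7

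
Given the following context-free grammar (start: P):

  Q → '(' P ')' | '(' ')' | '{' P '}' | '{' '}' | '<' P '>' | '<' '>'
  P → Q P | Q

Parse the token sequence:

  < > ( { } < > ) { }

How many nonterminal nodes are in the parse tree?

[P [Q < >] [P [Q ( [P [Q { }] [P [Q < >]]] )] [P [Q { }]]]]

10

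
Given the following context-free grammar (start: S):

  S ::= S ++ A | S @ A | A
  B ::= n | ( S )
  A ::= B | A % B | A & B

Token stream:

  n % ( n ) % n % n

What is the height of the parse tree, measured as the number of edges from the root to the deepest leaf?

8

[S [A [A [A [A [B n]] % [B ( [S [A [B n]]] )]] % [B n]] % [B n]]]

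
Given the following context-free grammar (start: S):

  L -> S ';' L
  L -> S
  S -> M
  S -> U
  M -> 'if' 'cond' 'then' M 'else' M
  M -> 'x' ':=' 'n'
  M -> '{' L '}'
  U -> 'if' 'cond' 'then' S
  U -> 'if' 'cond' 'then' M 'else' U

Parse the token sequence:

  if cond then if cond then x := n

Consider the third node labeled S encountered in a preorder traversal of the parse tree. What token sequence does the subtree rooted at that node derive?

x := n

[S [U if cond then [S [U if cond then [S [M x := n]]]]]]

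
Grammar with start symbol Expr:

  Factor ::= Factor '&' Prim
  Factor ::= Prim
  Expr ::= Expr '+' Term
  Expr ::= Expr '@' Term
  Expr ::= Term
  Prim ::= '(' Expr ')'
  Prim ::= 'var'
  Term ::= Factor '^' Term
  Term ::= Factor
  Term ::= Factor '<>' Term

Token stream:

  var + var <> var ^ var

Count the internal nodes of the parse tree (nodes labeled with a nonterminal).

[Expr [Expr [Term [Factor [Prim var]]]] + [Term [Factor [Prim var]] <> [Term [Factor [Prim var]] ^ [Term [Factor [Prim var]]]]]]

14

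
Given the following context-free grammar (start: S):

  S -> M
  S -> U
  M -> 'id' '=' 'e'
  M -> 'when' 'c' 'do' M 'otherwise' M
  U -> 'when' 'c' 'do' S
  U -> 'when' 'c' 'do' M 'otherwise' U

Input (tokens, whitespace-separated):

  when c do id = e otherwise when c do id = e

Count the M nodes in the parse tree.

[S [U when c do [M id = e] otherwise [U when c do [S [M id = e]]]]]

2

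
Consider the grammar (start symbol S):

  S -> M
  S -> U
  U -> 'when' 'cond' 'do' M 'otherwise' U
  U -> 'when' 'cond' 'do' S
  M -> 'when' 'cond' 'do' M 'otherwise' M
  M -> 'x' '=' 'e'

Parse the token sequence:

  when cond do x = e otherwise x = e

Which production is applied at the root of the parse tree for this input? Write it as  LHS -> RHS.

S -> M

[S [M when cond do [M x = e] otherwise [M x = e]]]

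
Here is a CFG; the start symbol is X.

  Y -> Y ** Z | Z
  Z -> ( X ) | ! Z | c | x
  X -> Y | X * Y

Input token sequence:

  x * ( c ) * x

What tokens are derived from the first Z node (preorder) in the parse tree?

x

[X [X [X [Y [Z x]]] * [Y [Z ( [X [Y [Z c]]] )]]] * [Y [Z x]]]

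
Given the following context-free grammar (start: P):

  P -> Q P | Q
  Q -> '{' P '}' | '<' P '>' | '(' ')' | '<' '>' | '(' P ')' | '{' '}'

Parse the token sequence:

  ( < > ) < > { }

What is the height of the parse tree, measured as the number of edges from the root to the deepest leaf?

4

[P [Q ( [P [Q < >]] )] [P [Q < >] [P [Q { }]]]]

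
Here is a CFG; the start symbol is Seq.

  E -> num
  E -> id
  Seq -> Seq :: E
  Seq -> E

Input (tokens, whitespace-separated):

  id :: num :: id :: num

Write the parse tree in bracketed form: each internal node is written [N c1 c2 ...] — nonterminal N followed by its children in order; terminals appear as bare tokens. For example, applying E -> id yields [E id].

Seq
Seq :: E
Seq :: E :: E
Seq :: E :: E :: E
E :: E :: E :: E
id :: E :: E :: E
id :: num :: E :: E
id :: num :: id :: E
id :: num :: id :: num

[Seq [Seq [Seq [Seq [E id]] :: [E num]] :: [E id]] :: [E num]]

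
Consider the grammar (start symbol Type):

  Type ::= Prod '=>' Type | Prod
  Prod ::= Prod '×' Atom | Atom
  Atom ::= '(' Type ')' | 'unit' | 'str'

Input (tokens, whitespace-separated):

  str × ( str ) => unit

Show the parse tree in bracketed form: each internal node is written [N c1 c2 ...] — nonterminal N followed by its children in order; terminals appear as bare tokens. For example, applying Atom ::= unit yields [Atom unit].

[Type [Prod [Prod [Atom str]] × [Atom ( [Type [Prod [Atom str]]] )]] => [Type [Prod [Atom unit]]]]

Type
Prod => Type
Prod × Atom => Type
Atom × Atom => Type
str × Atom => Type
str × ( Type ) => Type
str × ( Prod ) => Type
str × ( Atom ) => Type
str × ( str ) => Type
str × ( str ) => Prod
str × ( str ) => Atom
str × ( str ) => unit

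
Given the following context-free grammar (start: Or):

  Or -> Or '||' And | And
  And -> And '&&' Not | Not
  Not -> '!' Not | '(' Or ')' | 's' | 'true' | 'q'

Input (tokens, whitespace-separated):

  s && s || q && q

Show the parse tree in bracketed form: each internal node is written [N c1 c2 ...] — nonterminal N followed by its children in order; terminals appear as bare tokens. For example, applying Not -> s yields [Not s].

Or
Or || And
And || And
And && Not || And
Not && Not || And
s && Not || And
s && s || And
s && s || And && Not
s && s || Not && Not
s && s || q && Not
s && s || q && q

[Or [Or [And [And [Not s]] && [Not s]]] || [And [And [Not q]] && [Not q]]]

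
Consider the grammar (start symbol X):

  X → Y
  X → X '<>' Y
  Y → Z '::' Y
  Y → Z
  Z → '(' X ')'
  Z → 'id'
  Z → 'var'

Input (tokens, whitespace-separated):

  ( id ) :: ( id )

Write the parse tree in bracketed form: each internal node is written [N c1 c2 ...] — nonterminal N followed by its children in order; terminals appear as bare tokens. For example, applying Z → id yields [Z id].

X
Y
Z :: Y
( X ) :: Y
( Y ) :: Y
( Z ) :: Y
( id ) :: Y
( id ) :: Z
( id ) :: ( X )
( id ) :: ( Y )
( id ) :: ( Z )
( id ) :: ( id )

[X [Y [Z ( [X [Y [Z id]]] )] :: [Y [Z ( [X [Y [Z id]]] )]]]]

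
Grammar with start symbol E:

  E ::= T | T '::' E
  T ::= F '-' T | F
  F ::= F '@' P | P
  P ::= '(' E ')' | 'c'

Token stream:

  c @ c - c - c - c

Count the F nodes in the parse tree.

[E [T [F [F [P c]] @ [P c]] - [T [F [P c]] - [T [F [P c]] - [T [F [P c]]]]]]]

5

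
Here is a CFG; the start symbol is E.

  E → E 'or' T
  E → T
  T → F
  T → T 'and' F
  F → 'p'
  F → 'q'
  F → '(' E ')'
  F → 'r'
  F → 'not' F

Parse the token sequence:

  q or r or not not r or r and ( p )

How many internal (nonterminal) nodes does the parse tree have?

19

[E [E [E [E [T [F q]]] or [T [F r]]] or [T [F not [F not [F r]]]]] or [T [T [F r]] and [F ( [E [T [F p]]] )]]]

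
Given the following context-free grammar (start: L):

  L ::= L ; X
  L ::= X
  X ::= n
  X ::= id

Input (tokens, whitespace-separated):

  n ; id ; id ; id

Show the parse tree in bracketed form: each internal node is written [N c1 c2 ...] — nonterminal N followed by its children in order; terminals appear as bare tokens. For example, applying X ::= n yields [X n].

[L [L [L [L [X n]] ; [X id]] ; [X id]] ; [X id]]

L
L ; X
L ; X ; X
L ; X ; X ; X
X ; X ; X ; X
n ; X ; X ; X
n ; id ; X ; X
n ; id ; id ; X
n ; id ; id ; id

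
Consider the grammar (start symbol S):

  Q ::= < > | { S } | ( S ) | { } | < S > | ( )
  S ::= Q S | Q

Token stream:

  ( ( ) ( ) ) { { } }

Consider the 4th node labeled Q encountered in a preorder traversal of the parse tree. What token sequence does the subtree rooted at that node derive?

{ { } }

[S [Q ( [S [Q ( )] [S [Q ( )]]] )] [S [Q { [S [Q { }]] }]]]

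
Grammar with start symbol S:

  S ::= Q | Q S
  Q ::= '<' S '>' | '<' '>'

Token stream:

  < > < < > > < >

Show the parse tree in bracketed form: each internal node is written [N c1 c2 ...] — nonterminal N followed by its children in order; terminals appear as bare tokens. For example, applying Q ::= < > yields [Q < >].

[S [Q < >] [S [Q < [S [Q < >]] >] [S [Q < >]]]]

S
Q S
< > S
< > Q S
< > < S > S
< > < Q > S
< > < < > > S
< > < < > > Q
< > < < > > < >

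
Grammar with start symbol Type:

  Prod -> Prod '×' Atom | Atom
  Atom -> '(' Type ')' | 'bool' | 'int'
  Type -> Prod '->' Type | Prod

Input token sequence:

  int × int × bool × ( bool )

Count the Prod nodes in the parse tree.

[Type [Prod [Prod [Prod [Prod [Atom int]] × [Atom int]] × [Atom bool]] × [Atom ( [Type [Prod [Atom bool]]] )]]]

5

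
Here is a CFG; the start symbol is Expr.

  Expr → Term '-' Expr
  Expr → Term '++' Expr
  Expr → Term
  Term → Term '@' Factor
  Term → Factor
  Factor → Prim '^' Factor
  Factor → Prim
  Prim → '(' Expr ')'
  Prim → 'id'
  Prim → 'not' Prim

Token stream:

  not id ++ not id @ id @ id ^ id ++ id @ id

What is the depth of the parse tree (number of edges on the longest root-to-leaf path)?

8

[Expr [Term [Factor [Prim not [Prim id]]]] ++ [Expr [Term [Term [Term [Factor [Prim not [Prim id]]]] @ [Factor [Prim id]]] @ [Factor [Prim id] ^ [Factor [Prim id]]]] ++ [Expr [Term [Term [Factor [Prim id]]] @ [Factor [Prim id]]]]]]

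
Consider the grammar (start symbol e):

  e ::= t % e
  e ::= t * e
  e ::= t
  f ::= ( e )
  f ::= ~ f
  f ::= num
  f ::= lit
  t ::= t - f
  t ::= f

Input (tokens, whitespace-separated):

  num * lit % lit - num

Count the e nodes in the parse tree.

3

[e [t [f num]] * [e [t [f lit]] % [e [t [t [f lit]] - [f num]]]]]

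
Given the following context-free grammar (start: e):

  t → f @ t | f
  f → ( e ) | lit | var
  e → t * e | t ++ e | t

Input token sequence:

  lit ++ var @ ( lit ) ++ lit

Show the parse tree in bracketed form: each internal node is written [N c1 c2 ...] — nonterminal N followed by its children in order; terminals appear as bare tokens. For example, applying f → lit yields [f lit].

e
t ++ e
f ++ e
lit ++ e
lit ++ t ++ e
lit ++ f @ t ++ e
lit ++ var @ t ++ e
lit ++ var @ f ++ e
lit ++ var @ ( e ) ++ e
lit ++ var @ ( t ) ++ e
lit ++ var @ ( f ) ++ e
lit ++ var @ ( lit ) ++ e
lit ++ var @ ( lit ) ++ t
lit ++ var @ ( lit ) ++ f
lit ++ var @ ( lit ) ++ lit

[e [t [f lit]] ++ [e [t [f var] @ [t [f ( [e [t [f lit]]] )]]] ++ [e [t [f lit]]]]]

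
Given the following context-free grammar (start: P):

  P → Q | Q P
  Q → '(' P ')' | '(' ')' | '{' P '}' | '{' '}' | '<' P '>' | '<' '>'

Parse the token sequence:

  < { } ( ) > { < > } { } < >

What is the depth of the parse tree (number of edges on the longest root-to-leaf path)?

5

[P [Q < [P [Q { }] [P [Q ( )]]] >] [P [Q { [P [Q < >]] }] [P [Q { }] [P [Q < >]]]]]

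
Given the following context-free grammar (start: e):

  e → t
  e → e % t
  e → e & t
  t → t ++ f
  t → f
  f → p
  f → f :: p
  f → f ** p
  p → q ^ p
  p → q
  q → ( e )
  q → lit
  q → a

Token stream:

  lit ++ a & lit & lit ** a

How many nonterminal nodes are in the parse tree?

22

[e [e [e [t [t [f [p [q lit]]]] ++ [f [p [q a]]]]] & [t [f [p [q lit]]]]] & [t [f [f [p [q lit]]] ** [p [q a]]]]]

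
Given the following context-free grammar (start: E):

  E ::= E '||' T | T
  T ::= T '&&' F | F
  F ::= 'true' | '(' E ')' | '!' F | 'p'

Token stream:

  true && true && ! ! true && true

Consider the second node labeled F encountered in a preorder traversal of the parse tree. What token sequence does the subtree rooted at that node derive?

[E [T [T [T [T [F true]] && [F true]] && [F ! [F ! [F true]]]] && [F true]]]

true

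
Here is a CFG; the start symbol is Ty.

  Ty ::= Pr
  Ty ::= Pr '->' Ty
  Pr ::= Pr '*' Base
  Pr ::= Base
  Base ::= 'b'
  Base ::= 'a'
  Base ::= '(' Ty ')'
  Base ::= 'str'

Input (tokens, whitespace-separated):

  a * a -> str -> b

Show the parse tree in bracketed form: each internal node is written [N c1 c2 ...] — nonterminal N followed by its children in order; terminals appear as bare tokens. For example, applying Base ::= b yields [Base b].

[Ty [Pr [Pr [Base a]] * [Base a]] -> [Ty [Pr [Base str]] -> [Ty [Pr [Base b]]]]]

Ty
Pr -> Ty
Pr * Base -> Ty
Base * Base -> Ty
a * Base -> Ty
a * a -> Ty
a * a -> Pr -> Ty
a * a -> Base -> Ty
a * a -> str -> Ty
a * a -> str -> Pr
a * a -> str -> Base
a * a -> str -> b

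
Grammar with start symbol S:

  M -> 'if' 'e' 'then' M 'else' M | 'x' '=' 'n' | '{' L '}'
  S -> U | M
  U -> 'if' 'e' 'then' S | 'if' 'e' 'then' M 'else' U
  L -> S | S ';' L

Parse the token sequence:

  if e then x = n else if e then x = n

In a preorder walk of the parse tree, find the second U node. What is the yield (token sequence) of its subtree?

if e then x = n

[S [U if e then [M x = n] else [U if e then [S [M x = n]]]]]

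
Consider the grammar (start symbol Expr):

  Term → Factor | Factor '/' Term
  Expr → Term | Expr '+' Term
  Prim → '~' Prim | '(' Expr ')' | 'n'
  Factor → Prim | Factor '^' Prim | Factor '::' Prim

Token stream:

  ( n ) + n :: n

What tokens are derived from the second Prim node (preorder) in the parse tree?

n

[Expr [Expr [Term [Factor [Prim ( [Expr [Term [Factor [Prim n]]]] )]]]] + [Term [Factor [Factor [Prim n]] :: [Prim n]]]]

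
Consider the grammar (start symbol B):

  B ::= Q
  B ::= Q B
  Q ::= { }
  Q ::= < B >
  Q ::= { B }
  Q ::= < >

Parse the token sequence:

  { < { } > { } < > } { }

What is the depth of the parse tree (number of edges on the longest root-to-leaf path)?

[B [Q { [B [Q < [B [Q { }]] >] [B [Q { }] [B [Q < >]]]] }] [B [Q { }]]]

6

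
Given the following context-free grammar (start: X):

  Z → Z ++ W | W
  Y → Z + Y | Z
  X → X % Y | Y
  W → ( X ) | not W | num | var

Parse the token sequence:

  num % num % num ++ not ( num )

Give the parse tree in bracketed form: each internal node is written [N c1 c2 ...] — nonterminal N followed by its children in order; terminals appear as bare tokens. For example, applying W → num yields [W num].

X
X % Y
X % Y % Y
Y % Y % Y
Z % Y % Y
W % Y % Y
num % Y % Y
num % Z % Y
num % W % Y
num % num % Y
num % num % Z
num % num % Z ++ W
num % num % W ++ W
num % num % num ++ W
num % num % num ++ not W
num % num % num ++ not ( X )
num % num % num ++ not ( Y )
num % num % num ++ not ( Z )
num % num % num ++ not ( W )
num % num % num ++ not ( num )

[X [X [X [Y [Z [W num]]]] % [Y [Z [W num]]]] % [Y [Z [Z [W num]] ++ [W not [W ( [X [Y [Z [W num]]]] )]]]]]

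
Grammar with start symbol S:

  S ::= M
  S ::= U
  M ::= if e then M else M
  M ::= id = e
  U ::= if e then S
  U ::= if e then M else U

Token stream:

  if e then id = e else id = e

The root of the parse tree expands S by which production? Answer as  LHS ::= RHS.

[S [M if e then [M id = e] else [M id = e]]]

S ::= M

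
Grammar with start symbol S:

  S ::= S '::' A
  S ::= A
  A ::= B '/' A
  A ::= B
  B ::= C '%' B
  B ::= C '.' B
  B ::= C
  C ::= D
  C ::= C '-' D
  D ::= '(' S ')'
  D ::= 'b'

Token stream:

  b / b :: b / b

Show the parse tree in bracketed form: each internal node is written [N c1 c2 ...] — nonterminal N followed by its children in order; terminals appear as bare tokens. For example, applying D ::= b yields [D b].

S
S :: A
A :: A
B / A :: A
C / A :: A
D / A :: A
b / A :: A
b / B :: A
b / C :: A
b / D :: A
b / b :: A
b / b :: B / A
b / b :: C / A
b / b :: D / A
b / b :: b / A
b / b :: b / B
b / b :: b / C
b / b :: b / D
b / b :: b / b

[S [S [A [B [C [D b]]] / [A [B [C [D b]]]]]] :: [A [B [C [D b]]] / [A [B [C [D b]]]]]]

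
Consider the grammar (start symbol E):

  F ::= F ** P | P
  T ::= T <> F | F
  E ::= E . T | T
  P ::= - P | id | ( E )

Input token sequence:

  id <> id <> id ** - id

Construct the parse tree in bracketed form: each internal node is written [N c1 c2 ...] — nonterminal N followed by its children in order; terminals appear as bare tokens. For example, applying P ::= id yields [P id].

E
T
T <> F
T <> F <> F
F <> F <> F
P <> F <> F
id <> F <> F
id <> P <> F
id <> id <> F
id <> id <> F ** P
id <> id <> P ** P
id <> id <> id ** P
id <> id <> id ** - P
id <> id <> id ** - id

[E [T [T [T [F [P id]]] <> [F [P id]]] <> [F [F [P id]] ** [P - [P id]]]]]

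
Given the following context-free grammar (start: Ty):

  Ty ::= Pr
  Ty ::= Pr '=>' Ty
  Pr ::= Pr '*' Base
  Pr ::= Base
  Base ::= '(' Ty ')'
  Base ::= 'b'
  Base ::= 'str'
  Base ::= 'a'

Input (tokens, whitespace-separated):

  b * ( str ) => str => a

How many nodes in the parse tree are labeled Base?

[Ty [Pr [Pr [Base b]] * [Base ( [Ty [Pr [Base str]]] )]] => [Ty [Pr [Base str]] => [Ty [Pr [Base a]]]]]

5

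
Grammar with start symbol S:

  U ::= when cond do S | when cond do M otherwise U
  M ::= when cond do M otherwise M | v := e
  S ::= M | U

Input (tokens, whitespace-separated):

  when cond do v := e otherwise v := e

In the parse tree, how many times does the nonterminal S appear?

1

[S [M when cond do [M v := e] otherwise [M v := e]]]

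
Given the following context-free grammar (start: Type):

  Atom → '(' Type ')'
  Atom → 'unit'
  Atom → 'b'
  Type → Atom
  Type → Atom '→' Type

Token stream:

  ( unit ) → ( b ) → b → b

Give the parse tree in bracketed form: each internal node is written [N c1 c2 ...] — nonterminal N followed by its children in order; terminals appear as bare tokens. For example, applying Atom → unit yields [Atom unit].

Type
Atom → Type
( Type ) → Type
( Atom ) → Type
( unit ) → Type
( unit ) → Atom → Type
( unit ) → ( Type ) → Type
( unit ) → ( Atom ) → Type
( unit ) → ( b ) → Type
( unit ) → ( b ) → Atom → Type
( unit ) → ( b ) → b → Type
( unit ) → ( b ) → b → Atom
( unit ) → ( b ) → b → b

[Type [Atom ( [Type [Atom unit]] )] → [Type [Atom ( [Type [Atom b]] )] → [Type [Atom b] → [Type [Atom b]]]]]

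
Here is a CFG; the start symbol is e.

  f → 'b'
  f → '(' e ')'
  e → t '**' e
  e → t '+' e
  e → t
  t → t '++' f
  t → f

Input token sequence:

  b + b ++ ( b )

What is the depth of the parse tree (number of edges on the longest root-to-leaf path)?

[e [t [f b]] + [e [t [t [f b]] ++ [f ( [e [t [f b]]] )]]]]

7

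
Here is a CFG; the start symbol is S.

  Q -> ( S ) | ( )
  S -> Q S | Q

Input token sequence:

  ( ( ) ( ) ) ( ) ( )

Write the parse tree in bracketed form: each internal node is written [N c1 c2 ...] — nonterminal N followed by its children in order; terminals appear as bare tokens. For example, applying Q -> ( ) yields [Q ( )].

[S [Q ( [S [Q ( )] [S [Q ( )]]] )] [S [Q ( )] [S [Q ( )]]]]

S
Q S
( S ) S
( Q S ) S
( ( ) S ) S
( ( ) Q ) S
( ( ) ( ) ) S
( ( ) ( ) ) Q S
( ( ) ( ) ) ( ) S
( ( ) ( ) ) ( ) Q
( ( ) ( ) ) ( ) ( )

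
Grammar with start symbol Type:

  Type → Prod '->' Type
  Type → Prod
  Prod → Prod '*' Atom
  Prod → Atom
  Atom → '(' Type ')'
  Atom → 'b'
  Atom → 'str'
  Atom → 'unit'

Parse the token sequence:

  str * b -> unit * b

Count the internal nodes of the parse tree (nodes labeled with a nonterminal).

10

[Type [Prod [Prod [Atom str]] * [Atom b]] -> [Type [Prod [Prod [Atom unit]] * [Atom b]]]]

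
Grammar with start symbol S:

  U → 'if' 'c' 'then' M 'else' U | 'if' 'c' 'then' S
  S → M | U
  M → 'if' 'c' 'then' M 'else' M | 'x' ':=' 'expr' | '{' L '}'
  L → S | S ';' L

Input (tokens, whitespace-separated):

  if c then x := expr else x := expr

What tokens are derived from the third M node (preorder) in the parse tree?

x := expr

[S [M if c then [M x := expr] else [M x := expr]]]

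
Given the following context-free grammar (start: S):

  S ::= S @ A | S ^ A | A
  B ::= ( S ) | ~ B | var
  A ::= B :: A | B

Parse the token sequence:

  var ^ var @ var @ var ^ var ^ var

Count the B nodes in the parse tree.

6

[S [S [S [S [S [S [A [B var]]] ^ [A [B var]]] @ [A [B var]]] @ [A [B var]]] ^ [A [B var]]] ^ [A [B var]]]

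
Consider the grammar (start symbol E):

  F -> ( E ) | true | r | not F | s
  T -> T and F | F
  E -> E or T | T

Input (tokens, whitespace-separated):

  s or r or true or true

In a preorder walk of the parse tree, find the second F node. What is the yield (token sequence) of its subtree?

[E [E [E [E [T [F s]]] or [T [F r]]] or [T [F true]]] or [T [F true]]]

r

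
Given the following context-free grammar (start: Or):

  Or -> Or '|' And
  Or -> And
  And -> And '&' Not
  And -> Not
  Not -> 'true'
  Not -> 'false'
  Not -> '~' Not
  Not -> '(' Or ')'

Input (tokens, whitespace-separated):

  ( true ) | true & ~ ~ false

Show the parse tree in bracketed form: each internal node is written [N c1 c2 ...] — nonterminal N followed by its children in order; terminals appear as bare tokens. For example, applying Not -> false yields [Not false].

Or
Or | And
And | And
Not | And
( Or ) | And
( And ) | And
( Not ) | And
( true ) | And
( true ) | And & Not
( true ) | Not & Not
( true ) | true & Not
( true ) | true & ~ Not
( true ) | true & ~ ~ Not
( true ) | true & ~ ~ false

[Or [Or [And [Not ( [Or [And [Not true]]] )]]] | [And [And [Not true]] & [Not ~ [Not ~ [Not false]]]]]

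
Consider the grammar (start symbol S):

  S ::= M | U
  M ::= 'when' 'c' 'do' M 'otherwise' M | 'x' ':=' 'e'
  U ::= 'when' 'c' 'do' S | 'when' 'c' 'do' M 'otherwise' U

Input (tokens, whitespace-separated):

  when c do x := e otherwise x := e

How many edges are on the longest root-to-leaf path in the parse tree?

[S [M when c do [M x := e] otherwise [M x := e]]]

3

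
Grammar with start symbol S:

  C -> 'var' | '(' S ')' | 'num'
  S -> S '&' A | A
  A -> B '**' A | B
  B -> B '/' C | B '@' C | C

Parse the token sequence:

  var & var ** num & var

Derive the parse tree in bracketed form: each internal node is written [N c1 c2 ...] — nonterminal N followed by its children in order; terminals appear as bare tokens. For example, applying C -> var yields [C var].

S
S & A
S & A & A
A & A & A
B & A & A
C & A & A
var & A & A
var & B ** A & A
var & C ** A & A
var & var ** A & A
var & var ** B & A
var & var ** C & A
var & var ** num & A
var & var ** num & B
var & var ** num & C
var & var ** num & var

[S [S [S [A [B [C var]]]] & [A [B [C var]] ** [A [B [C num]]]]] & [A [B [C var]]]]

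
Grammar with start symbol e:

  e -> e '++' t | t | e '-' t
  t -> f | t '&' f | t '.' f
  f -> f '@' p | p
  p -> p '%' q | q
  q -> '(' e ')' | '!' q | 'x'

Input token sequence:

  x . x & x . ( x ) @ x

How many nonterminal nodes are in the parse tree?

[e [t [t [t [t [f [p [q x]]]] . [f [p [q x]]]] & [f [p [q x]]]] . [f [f [p [q ( [e [t [f [p [q x]]]]] )]]] @ [p [q x]]]]]

25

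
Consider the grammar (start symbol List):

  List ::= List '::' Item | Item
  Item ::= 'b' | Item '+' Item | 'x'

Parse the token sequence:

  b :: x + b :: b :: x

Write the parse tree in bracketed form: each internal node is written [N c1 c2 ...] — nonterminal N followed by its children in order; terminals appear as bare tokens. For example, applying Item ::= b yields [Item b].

List
List :: Item
List :: Item :: Item
List :: Item :: Item :: Item
Item :: Item :: Item :: Item
b :: Item :: Item :: Item
b :: Item + Item :: Item :: Item
b :: x + Item :: Item :: Item
b :: x + b :: Item :: Item
b :: x + b :: b :: Item
b :: x + b :: b :: x

[List [List [List [List [Item b]] :: [Item [Item x] + [Item b]]] :: [Item b]] :: [Item x]]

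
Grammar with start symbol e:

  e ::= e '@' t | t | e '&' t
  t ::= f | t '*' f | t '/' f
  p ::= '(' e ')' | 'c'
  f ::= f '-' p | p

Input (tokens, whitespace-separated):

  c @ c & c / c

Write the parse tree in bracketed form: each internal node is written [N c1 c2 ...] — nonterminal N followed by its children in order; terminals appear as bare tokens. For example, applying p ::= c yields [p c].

e
e & t
e @ t & t
t @ t & t
f @ t & t
p @ t & t
c @ t & t
c @ f & t
c @ p & t
c @ c & t
c @ c & t / f
c @ c & f / f
c @ c & p / f
c @ c & c / f
c @ c & c / p
c @ c & c / c

[e [e [e [t [f [p c]]]] @ [t [f [p c]]]] & [t [t [f [p c]]] / [f [p c]]]]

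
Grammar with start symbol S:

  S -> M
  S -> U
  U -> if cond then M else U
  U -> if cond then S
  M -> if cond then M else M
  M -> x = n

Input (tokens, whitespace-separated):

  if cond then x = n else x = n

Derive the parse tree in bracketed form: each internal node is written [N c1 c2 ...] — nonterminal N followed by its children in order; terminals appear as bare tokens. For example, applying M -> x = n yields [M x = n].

S
M
if cond then M else M
if cond then x = n else M
if cond then x = n else x = n

[S [M if cond then [M x = n] else [M x = n]]]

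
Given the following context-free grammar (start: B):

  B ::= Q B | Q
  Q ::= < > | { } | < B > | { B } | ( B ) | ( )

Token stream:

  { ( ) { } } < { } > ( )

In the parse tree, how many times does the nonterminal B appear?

6

[B [Q { [B [Q ( )] [B [Q { }]]] }] [B [Q < [B [Q { }]] >] [B [Q ( )]]]]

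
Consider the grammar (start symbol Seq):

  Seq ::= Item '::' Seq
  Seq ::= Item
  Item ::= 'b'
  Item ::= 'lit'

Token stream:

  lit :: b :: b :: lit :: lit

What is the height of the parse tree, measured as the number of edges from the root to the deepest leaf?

6

[Seq [Item lit] :: [Seq [Item b] :: [Seq [Item b] :: [Seq [Item lit] :: [Seq [Item lit]]]]]]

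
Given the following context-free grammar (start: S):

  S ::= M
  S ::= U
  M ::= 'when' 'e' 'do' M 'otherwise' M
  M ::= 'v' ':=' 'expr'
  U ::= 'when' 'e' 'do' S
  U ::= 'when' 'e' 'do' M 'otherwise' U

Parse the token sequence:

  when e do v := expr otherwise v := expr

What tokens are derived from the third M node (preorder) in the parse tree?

[S [M when e do [M v := expr] otherwise [M v := expr]]]

v := expr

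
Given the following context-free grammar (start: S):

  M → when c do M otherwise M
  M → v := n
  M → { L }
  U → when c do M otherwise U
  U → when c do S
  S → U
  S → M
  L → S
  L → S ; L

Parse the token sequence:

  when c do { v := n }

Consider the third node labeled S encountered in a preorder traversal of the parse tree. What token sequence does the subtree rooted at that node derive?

[S [U when c do [S [M { [L [S [M v := n]]] }]]]]

v := n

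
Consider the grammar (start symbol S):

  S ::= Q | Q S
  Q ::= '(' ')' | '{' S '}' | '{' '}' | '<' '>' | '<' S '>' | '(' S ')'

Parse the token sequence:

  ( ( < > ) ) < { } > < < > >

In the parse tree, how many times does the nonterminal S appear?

[S [Q ( [S [Q ( [S [Q < >]] )]] )] [S [Q < [S [Q { }]] >] [S [Q < [S [Q < >]] >]]]]

7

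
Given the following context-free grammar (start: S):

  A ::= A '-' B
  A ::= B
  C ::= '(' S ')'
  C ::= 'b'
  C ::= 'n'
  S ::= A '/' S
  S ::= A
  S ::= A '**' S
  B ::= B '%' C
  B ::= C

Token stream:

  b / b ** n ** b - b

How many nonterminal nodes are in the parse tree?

19

[S [A [B [C b]]] / [S [A [B [C b]]] ** [S [A [B [C n]]] ** [S [A [A [B [C b]]] - [B [C b]]]]]]]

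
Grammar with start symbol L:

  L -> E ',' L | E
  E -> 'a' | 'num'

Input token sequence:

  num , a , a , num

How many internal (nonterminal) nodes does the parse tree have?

8

[L [E num] , [L [E a] , [L [E a] , [L [E num]]]]]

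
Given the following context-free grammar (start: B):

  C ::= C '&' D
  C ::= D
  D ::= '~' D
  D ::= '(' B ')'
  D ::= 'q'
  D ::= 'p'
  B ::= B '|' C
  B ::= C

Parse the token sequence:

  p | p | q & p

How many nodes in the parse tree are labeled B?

3

[B [B [B [C [D p]]] | [C [D p]]] | [C [C [D q]] & [D p]]]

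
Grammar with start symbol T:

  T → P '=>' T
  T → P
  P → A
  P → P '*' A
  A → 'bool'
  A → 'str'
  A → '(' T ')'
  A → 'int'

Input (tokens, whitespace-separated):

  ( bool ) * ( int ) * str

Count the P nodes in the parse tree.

5

[T [P [P [P [A ( [T [P [A bool]]] )]] * [A ( [T [P [A int]]] )]] * [A str]]]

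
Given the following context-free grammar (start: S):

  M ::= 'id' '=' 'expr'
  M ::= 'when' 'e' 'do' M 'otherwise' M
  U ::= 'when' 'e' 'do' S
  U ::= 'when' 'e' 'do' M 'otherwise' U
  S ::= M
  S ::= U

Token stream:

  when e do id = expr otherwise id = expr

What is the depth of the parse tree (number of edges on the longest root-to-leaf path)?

3

[S [M when e do [M id = expr] otherwise [M id = expr]]]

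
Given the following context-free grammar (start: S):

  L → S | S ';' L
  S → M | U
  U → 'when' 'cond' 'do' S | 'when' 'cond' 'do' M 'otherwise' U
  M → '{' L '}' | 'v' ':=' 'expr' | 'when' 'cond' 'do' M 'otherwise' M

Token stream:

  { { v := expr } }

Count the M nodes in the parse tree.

3

[S [M { [L [S [M { [L [S [M v := expr]]] }]]] }]]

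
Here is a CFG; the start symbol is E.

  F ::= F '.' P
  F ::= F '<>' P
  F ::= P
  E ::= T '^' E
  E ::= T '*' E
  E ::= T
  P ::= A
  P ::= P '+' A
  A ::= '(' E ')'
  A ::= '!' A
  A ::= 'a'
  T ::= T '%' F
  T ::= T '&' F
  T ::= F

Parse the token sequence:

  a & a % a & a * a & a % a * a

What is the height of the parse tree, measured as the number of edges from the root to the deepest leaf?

8

[E [T [T [T [T [F [P [A a]]]] & [F [P [A a]]]] % [F [P [A a]]]] & [F [P [A a]]]] * [E [T [T [T [F [P [A a]]]] & [F [P [A a]]]] % [F [P [A a]]]] * [E [T [F [P [A a]]]]]]]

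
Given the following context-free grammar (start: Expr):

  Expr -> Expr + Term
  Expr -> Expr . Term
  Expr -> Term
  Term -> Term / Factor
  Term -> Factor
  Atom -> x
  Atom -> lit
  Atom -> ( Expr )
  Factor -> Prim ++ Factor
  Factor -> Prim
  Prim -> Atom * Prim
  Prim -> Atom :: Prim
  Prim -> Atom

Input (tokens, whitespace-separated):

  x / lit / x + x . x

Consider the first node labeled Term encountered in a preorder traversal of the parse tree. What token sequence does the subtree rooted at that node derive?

[Expr [Expr [Expr [Term [Term [Term [Factor [Prim [Atom x]]]] / [Factor [Prim [Atom lit]]]] / [Factor [Prim [Atom x]]]]] + [Term [Factor [Prim [Atom x]]]]] . [Term [Factor [Prim [Atom x]]]]]

x / lit / x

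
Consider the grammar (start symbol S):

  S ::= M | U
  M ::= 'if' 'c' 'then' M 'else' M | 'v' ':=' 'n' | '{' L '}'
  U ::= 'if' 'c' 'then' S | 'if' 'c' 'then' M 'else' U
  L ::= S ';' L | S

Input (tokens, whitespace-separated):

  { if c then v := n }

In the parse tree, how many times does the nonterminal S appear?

[S [M { [L [S [U if c then [S [M v := n]]]]] }]]

3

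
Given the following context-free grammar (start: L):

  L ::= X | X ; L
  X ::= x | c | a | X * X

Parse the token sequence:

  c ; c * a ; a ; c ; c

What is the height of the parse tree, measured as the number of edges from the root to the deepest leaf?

6

[L [X c] ; [L [X [X c] * [X a]] ; [L [X a] ; [L [X c] ; [L [X c]]]]]]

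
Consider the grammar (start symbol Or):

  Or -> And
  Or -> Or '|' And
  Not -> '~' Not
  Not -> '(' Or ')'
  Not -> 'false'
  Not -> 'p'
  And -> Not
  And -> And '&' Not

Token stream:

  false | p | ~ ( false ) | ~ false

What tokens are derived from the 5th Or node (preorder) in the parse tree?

[Or [Or [Or [Or [And [Not false]]] | [And [Not p]]] | [And [Not ~ [Not ( [Or [And [Not false]]] )]]]] | [And [Not ~ [Not false]]]]

false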